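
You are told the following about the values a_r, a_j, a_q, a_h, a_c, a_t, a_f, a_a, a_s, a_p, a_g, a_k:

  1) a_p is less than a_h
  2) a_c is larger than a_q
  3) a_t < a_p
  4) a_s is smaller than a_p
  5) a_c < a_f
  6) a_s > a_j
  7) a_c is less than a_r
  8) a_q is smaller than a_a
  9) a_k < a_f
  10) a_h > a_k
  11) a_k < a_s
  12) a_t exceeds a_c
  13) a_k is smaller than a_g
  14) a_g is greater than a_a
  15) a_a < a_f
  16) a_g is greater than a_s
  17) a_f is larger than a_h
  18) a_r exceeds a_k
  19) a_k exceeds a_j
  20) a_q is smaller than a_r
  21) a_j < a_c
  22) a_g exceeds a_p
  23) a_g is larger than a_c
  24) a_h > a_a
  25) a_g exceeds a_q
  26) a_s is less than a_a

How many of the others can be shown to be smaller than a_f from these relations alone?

The elements the relations force below a_f are a_q, a_j, a_k, a_s, a_c, a_t, a_a, a_p, a_h — no chain reaches any other.
That is 9.

9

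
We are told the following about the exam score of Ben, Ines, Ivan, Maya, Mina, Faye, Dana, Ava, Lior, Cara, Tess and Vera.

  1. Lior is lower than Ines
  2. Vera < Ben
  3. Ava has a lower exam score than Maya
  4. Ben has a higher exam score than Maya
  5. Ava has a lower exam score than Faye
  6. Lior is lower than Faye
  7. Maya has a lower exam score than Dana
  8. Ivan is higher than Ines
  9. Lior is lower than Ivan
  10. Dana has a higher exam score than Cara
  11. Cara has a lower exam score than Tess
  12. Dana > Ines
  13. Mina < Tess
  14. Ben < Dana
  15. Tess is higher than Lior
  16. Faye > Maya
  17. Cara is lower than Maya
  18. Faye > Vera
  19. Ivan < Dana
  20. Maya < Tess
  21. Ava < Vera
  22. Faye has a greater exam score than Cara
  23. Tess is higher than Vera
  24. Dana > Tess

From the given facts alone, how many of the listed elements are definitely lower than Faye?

5

Directly below Faye: Ava, Cara, Maya, Vera, Lior.
Nothing else is reachable below Faye; 5 in all.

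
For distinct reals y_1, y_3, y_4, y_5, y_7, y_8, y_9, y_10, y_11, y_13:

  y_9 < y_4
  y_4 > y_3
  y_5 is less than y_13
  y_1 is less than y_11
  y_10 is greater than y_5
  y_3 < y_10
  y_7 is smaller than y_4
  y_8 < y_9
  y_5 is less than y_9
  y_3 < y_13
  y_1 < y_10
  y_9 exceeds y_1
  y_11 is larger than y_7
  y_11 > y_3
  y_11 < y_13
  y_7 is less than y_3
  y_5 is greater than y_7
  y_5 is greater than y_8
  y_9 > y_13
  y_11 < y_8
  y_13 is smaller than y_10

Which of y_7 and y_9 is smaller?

Link the given pairs in sequence: y_7 < y_3; y_3 < y_11; y_11 < y_8; y_8 < y_5; y_5 < y_13; y_13 < y_9.
Chaining these gives y_7 < y_3 < y_11 < y_8 < y_5 < y_13 < y_9.
So y_7 < y_9; y_7 is the smaller of the two.

y_7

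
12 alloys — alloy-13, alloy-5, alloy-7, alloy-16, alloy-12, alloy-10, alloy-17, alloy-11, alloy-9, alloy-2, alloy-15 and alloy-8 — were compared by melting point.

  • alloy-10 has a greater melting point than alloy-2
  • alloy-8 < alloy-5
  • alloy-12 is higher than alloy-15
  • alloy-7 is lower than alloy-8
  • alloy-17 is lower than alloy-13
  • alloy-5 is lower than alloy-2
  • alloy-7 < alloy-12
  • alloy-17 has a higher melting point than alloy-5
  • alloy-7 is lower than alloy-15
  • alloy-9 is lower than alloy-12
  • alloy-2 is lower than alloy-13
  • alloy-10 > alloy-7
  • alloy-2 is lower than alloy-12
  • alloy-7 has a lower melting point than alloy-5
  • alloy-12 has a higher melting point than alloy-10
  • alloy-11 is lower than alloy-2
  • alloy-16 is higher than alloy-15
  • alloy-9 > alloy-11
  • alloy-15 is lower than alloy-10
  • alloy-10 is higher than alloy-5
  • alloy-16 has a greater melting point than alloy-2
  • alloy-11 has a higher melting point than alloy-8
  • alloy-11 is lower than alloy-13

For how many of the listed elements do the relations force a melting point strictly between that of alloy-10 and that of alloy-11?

1

The relations place alloy-11 below alloy-10. An element lies strictly between them when it is forced above alloy-11 and also forced below alloy-10.
Above alloy-11: {alloy-2, alloy-9, alloy-16, alloy-12, alloy-13}. Below alloy-10: {alloy-7, alloy-15, alloy-8, alloy-5, alloy-2}.
Intersection: {alloy-2} — 1.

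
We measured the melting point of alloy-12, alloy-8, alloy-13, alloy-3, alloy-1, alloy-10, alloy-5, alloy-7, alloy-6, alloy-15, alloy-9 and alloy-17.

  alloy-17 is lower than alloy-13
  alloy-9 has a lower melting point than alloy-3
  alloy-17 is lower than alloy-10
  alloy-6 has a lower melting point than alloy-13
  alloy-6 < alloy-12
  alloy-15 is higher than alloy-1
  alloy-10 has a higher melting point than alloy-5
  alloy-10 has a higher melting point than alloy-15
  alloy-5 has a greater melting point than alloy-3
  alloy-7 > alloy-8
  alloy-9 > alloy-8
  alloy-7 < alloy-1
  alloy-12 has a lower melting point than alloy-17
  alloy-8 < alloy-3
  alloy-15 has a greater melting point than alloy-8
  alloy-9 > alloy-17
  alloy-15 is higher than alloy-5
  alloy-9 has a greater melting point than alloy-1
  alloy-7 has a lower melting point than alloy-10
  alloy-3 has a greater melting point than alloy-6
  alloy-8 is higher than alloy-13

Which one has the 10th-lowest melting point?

alloy-5

Chaining the given pairs: alloy-6 < alloy-12 < alloy-17 < alloy-13 < alloy-8 < alloy-7 < alloy-1 < alloy-9 < alloy-3 < alloy-5 < alloy-15 < alloy-10.
Counting 10 from the smallest end gives alloy-5.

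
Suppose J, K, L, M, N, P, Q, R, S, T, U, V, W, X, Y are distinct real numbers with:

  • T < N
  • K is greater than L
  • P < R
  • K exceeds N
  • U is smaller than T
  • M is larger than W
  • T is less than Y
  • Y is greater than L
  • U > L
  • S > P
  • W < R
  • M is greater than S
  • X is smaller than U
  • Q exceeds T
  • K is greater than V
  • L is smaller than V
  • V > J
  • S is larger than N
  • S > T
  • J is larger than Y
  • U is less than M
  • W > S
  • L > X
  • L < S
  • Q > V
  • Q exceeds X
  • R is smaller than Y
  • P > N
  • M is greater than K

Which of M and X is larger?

X < L and L < U give X < U.
With U < T: X < L < U < T.
With T < N: X < L < U < T < N.
Then N < P extends the chain to P.
Then P < S extends the chain to S.
Then S < W extends the chain to W.
With W < R: X < L < U < T < N < P < S < W < R.
With R < Y: X < L < U < T < N < P < S < W < R < Y.
With Y < J: X < L < U < T < N < P < S < W < R < Y < J.
Then J < V extends the chain to V.
Then V < K extends the chain to K.
Then K < M extends the chain to M.
So X < M; M is the larger of the two.

M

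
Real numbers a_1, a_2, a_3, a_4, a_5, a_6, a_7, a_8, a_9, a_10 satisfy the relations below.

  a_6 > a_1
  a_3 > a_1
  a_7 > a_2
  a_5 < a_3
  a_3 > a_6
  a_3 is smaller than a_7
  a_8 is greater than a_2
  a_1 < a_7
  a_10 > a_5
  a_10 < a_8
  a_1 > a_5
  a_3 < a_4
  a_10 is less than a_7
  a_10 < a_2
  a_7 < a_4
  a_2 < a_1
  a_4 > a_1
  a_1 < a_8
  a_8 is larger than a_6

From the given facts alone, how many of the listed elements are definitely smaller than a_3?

Directly below a_3: a_5, a_1, a_6.
One step further: a_2 (4 so far).
One step further: a_10 (5 so far).
No other element is forced below a_3 by the given relations, so the count is 5.

5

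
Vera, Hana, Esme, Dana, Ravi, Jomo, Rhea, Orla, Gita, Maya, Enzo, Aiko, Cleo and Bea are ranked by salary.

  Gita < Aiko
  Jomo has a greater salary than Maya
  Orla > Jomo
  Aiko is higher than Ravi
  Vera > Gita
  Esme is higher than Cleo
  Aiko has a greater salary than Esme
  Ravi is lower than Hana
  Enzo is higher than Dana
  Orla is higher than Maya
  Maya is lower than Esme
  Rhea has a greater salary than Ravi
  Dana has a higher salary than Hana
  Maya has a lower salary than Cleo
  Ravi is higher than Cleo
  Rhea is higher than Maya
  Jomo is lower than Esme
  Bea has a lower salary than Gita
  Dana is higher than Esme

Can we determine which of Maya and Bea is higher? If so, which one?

undetermined

Following every chain through Maya: above Maya we get Cleo, Ravi, Jomo, Esme, Hana, Orla, Aiko, Dana, Rhea, Enzo.
Bea is not reached, and no chain runs the other way from Bea to Maya.
So the given relations leave the order of Maya and Bea undetermined.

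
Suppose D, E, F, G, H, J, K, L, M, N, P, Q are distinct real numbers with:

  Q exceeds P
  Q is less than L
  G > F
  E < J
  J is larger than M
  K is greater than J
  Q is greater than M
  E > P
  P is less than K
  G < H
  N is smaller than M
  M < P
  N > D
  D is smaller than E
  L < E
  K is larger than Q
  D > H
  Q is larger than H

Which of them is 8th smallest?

Q

The consecutive relations fix a unique order: F < G < H < D < N < M < P < Q < L < E < J < K.
Counting 8 from the smallest end gives Q.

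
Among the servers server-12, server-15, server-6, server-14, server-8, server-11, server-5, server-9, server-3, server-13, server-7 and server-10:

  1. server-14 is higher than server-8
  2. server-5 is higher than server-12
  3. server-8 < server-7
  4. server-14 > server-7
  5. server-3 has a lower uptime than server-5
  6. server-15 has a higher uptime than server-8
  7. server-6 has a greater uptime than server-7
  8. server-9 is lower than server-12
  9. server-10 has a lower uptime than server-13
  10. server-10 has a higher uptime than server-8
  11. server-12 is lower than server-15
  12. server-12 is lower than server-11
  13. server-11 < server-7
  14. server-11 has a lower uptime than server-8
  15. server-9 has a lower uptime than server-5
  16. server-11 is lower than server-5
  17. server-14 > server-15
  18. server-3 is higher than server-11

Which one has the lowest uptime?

Chaining upward from server-9: directly above it, server-12, server-5; then server-11, server-15; then server-3, server-8, server-7, server-14; then server-10, server-6; then server-13.
That covers every other element, and nothing is given below server-9, so server-9 is the lowest uptime.

server-9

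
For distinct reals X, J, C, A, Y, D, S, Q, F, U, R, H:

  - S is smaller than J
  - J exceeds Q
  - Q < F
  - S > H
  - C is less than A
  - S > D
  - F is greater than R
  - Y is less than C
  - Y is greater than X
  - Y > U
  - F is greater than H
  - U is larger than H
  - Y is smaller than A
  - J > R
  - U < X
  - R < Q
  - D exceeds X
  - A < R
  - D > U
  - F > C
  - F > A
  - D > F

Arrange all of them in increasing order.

H < U < X < Y < C < A < R < Q < F < D < S < J

Nothing is placed below H, so it is least; from there H < U; U < X; X < Y; Y < C; C < A; A < R; R < Q; Q < F; F < D; D < S; S < J, each given directly.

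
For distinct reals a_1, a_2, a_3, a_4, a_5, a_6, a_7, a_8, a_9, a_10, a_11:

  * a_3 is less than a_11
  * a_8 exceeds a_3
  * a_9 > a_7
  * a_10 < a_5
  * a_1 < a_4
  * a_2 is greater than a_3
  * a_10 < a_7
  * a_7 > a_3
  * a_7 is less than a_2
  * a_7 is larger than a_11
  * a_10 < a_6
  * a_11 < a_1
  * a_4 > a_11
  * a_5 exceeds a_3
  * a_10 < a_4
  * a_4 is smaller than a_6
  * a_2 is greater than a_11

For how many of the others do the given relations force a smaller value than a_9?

4

From a_9 the given relations immediately reach a_7.
From those, a_3, a_10, a_11 — 4 in total.
Nothing else is reachable below a_9; 4 in all.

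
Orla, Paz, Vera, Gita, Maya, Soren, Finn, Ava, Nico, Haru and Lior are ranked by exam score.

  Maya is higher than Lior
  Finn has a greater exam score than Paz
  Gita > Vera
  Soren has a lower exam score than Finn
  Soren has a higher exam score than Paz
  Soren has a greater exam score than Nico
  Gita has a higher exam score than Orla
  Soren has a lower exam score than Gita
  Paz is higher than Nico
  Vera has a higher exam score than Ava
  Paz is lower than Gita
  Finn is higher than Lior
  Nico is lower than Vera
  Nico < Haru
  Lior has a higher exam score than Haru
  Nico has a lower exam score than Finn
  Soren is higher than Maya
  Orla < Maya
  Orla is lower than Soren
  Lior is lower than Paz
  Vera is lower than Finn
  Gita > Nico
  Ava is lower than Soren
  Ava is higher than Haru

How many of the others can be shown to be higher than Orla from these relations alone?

4

From Orla the given relations immediately reach Maya, Soren, Gita.
From those, Finn — 4 in total.
Nothing else is reachable above Orla; 4 in all.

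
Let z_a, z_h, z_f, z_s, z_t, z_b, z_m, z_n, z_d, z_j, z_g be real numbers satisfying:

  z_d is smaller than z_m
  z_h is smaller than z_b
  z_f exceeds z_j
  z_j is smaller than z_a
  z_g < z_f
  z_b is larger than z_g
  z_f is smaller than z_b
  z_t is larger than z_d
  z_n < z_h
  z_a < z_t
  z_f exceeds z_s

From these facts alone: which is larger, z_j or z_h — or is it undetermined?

undetermined

Following every chain through z_j: above z_j we get z_a, z_t, z_f, z_b.
z_h is not reached, and no chain runs the other way from z_h to z_j.
So the given relations leave the order of z_j and z_h undetermined.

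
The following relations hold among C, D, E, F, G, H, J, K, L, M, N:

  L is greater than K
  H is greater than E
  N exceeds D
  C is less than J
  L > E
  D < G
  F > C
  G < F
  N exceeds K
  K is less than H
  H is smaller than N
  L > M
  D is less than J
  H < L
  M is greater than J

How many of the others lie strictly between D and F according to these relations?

1

The relations place D below F. An element lies strictly between them when it is forced above D and also forced below F.
Above D: {G, J, N, M, L}. Below F: {C, G}.
Intersection: {G} — 1.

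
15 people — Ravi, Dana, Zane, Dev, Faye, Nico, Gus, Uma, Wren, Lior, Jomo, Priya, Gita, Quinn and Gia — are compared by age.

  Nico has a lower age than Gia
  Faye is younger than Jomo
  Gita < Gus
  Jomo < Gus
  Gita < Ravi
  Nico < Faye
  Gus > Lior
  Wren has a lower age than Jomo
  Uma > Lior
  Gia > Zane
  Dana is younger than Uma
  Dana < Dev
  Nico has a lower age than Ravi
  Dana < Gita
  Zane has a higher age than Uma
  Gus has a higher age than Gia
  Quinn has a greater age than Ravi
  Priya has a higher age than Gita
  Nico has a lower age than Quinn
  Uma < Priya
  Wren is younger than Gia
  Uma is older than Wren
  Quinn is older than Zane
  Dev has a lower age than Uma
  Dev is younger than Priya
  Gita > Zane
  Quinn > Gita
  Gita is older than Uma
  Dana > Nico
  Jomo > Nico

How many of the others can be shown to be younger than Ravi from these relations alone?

8

From Ravi the given relations immediately reach Nico, Gita.
From those, Dana, Uma, Zane — 5 in total.
From those, Wren, Lior, Dev — 8 in total.
Nothing else is reachable below Ravi; 8 in all.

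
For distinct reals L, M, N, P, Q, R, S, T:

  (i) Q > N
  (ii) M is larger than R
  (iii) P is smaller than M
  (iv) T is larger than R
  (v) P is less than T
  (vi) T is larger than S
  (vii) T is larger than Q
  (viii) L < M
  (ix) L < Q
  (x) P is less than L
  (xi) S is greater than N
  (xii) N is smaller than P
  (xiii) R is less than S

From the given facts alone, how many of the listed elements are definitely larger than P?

From P the given relations immediately reach L, M, T.
From those, Q — 4 in total.
Nothing else is reachable above P; 4 in all.

4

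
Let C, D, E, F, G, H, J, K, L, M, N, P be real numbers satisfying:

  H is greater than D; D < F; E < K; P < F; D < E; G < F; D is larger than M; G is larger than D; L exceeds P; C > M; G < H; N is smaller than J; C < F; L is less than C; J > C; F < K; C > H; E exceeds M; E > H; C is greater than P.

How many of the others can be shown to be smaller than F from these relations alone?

The elements the relations force below F are P, M, D, L, G, H, C — no chain reaches any other.
That is 7.

7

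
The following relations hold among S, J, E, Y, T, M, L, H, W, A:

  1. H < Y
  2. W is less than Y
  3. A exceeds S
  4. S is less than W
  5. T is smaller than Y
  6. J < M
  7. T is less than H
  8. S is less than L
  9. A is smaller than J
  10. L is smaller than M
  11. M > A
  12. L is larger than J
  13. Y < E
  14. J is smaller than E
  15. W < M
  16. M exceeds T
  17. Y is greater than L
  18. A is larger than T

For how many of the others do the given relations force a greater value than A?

5

The elements the relations force above A are J, L, Y, E, M — no chain reaches any other.
That is 5.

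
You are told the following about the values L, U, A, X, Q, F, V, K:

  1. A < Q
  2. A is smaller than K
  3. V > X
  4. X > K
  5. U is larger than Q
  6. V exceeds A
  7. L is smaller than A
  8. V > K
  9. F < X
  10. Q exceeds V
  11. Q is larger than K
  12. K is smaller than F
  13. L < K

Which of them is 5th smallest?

Piecing the relations together gives one ordering: L < A < K < F < X < V < Q < U.
The 5th smallest is X.

X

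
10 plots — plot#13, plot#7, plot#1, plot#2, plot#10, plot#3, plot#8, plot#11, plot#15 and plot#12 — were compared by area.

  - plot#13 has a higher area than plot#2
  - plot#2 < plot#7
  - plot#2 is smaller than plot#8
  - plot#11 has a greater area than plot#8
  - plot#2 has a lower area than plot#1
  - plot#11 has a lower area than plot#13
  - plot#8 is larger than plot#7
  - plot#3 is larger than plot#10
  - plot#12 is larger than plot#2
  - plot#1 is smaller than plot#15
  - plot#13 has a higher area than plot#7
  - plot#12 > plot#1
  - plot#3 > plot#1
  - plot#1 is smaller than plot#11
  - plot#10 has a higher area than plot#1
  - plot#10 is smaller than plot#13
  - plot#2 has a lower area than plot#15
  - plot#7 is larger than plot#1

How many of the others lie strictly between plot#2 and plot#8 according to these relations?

Chaining upward from plot#2 reaches: plot#1, plot#7, plot#10, plot#12, plot#3, plot#11, plot#13, plot#15.
Chaining downward from plot#8 reaches: plot#1, plot#7.
Strictly between plot#2 and plot#8 are those in both lists: plot#1, plot#7 — 2 elements.

2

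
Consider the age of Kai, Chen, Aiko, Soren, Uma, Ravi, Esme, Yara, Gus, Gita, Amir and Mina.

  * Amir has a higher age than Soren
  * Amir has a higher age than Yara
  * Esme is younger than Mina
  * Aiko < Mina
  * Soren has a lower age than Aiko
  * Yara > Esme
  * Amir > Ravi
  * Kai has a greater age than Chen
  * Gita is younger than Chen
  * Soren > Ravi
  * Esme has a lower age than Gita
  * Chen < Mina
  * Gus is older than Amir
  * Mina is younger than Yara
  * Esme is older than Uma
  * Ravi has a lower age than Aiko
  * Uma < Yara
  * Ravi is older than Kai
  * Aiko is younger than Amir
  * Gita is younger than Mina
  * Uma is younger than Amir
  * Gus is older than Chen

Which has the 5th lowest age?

Kai

The consecutive relations fix a unique order: Uma < Esme < Gita < Chen < Kai < Ravi < Soren < Aiko < Mina < Yara < Amir < Gus.
The 5th smallest is Kai.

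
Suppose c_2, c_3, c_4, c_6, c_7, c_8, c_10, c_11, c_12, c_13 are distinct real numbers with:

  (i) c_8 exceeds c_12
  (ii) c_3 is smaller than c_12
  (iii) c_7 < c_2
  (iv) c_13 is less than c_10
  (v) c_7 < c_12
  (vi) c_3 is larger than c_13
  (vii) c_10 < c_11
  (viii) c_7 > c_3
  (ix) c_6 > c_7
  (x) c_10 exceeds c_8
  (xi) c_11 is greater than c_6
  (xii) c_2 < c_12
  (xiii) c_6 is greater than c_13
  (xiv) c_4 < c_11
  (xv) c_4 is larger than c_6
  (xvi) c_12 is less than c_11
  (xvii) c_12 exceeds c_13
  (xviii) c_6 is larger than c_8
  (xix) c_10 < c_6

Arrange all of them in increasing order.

c_13 < c_3 < c_7 < c_2 < c_12 < c_8 < c_10 < c_6 < c_4 < c_11

Each adjacent pair is fixed by a given relation: c_13 < c_3; c_3 < c_7; c_7 < c_2; c_2 < c_12; c_12 < c_8; c_8 < c_10; c_10 < c_6; c_6 < c_4; c_4 < c_11. Chaining them end to end gives the full order.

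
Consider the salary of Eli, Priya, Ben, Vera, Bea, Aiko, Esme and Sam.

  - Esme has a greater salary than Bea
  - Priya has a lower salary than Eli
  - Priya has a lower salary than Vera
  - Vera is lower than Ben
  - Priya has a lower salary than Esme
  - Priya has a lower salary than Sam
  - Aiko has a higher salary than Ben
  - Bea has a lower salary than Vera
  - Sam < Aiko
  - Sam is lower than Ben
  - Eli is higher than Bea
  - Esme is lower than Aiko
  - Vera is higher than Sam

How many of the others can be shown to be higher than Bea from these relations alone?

5

From Bea the given relations immediately reach Vera, Eli, Esme.
From those, Ben, Aiko — 5 in total.
No other element is forced above Bea by the given relations, so the count is 5.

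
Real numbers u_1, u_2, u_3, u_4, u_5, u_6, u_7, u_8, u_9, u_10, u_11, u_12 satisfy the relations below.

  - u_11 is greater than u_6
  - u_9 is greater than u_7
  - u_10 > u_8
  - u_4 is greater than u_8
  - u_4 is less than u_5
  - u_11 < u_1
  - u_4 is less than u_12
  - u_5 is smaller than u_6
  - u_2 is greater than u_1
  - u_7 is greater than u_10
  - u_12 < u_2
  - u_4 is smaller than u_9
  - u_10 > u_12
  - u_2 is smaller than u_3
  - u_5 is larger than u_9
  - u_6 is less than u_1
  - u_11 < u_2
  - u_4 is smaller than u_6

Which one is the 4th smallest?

u_10

The consecutive relations fix a unique order: u_8 < u_4 < u_12 < u_10 < u_7 < u_9 < u_5 < u_6 < u_11 < u_1 < u_2 < u_3.
The 4th smallest is u_10.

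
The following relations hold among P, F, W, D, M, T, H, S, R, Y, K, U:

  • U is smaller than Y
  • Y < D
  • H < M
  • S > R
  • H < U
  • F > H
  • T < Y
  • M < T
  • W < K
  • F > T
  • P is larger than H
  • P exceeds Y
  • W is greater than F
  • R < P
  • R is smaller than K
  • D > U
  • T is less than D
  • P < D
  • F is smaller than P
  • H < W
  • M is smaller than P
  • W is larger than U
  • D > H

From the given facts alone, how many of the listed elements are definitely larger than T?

6

From T the given relations immediately reach F, Y, D.
From those, W, P — 5 in total.
From those, K — 6 in total.
Nothing else is reachable above T; 6 in all.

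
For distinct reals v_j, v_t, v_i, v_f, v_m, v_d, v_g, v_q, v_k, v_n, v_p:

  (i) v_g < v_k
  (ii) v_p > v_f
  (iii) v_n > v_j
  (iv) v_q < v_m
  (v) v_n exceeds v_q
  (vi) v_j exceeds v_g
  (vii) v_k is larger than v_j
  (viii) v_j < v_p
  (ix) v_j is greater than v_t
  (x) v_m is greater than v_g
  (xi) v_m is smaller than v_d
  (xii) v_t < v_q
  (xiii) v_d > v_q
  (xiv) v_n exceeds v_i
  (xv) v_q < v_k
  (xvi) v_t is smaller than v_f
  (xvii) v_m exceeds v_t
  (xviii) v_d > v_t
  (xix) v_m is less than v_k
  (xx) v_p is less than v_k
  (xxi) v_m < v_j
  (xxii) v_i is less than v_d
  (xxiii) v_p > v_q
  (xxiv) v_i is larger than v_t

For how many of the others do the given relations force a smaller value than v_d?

From v_d the given relations immediately reach v_t, v_i, v_q, v_m.
From those, v_g — 5 in total.
No other element is forced below v_d by the given relations, so the count is 5.

5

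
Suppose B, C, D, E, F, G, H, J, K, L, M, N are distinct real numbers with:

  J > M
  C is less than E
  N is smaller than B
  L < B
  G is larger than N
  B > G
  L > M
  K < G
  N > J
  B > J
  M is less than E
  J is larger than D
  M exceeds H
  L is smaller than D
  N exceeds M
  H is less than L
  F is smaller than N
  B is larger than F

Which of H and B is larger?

H < M and M < L give H < L.
With L < D: H < M < L < D.
Then D < J extends the chain to J.
With J < N: H < M < L < D < J < N.
With N < G: H < M < L < D < J < N < G.
With G < B: H < M < L < D < J < N < G < B.
So H < B; B is the larger of the two.

B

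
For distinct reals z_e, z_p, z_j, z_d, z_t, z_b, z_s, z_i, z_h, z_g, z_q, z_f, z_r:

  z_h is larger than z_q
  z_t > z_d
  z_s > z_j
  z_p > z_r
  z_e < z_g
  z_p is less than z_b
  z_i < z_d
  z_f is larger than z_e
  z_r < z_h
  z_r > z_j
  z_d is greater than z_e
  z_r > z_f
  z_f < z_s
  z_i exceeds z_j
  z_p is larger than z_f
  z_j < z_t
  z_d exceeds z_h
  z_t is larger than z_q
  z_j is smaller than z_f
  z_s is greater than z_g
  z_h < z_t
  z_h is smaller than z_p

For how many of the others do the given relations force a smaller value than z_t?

8

From z_t the given relations immediately reach z_j, z_q, z_h, z_d.
From those, z_e, z_r, z_i — 7 in total.
From those, z_f — 8 in total.
No other element is forced below z_t by the given relations, so the count is 8.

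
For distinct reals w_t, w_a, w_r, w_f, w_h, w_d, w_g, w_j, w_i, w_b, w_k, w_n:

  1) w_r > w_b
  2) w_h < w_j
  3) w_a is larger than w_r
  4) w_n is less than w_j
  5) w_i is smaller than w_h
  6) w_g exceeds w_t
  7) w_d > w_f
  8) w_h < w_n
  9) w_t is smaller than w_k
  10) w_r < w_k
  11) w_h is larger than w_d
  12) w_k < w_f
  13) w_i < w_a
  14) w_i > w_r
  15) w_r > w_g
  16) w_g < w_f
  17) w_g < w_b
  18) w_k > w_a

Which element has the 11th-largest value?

w_g

Piecing the relations together gives one ordering: w_t < w_g < w_b < w_r < w_i < w_a < w_k < w_f < w_d < w_h < w_n < w_j.
Counting 11 from the largest end gives w_g.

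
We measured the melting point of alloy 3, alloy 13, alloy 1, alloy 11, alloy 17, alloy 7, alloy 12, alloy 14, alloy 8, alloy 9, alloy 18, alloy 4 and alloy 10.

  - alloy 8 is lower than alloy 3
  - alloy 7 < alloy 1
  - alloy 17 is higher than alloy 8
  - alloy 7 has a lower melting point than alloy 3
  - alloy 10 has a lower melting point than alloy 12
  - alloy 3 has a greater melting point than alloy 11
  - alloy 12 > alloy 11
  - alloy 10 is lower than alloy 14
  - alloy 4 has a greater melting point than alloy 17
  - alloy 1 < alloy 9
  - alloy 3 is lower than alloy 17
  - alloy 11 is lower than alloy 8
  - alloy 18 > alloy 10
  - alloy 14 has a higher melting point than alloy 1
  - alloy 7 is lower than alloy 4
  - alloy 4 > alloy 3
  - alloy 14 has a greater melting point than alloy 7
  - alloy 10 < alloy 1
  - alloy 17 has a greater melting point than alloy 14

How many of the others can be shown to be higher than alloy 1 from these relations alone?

4

Directly above alloy 1: alloy 9, alloy 14.
One step further: alloy 17 (3 so far).
One step further: alloy 4 (4 so far).
No other element is forced above alloy 1 by the given relations, so the count is 4.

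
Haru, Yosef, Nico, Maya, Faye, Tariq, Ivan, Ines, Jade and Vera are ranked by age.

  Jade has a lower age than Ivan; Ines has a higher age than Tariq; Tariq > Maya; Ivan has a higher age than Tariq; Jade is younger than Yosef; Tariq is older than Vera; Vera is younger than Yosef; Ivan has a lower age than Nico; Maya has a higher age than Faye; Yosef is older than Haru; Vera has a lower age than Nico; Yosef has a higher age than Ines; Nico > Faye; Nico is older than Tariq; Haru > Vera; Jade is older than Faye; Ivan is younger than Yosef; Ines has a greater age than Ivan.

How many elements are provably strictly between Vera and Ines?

2

Chaining upward from Vera reaches: Haru, Tariq, Ivan, Nico, Yosef.
Chaining downward from Ines reaches: Faye, Maya, Tariq, Jade, Ivan.
Strictly between Vera and Ines are those in both lists: Tariq, Ivan — 2 elements.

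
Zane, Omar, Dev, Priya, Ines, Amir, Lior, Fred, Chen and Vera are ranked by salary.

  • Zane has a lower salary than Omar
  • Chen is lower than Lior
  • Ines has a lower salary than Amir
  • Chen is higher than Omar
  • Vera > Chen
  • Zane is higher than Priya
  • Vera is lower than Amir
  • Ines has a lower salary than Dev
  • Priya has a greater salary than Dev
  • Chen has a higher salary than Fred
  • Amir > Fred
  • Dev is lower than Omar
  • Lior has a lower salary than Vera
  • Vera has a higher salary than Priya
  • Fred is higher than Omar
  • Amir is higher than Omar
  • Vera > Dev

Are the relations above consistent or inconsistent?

consistent

The single ordering Ines < Dev < Priya < Zane < Omar < Fred < Chen < Lior < Vera < Amir satisfies every listed relation, so no contradiction arises.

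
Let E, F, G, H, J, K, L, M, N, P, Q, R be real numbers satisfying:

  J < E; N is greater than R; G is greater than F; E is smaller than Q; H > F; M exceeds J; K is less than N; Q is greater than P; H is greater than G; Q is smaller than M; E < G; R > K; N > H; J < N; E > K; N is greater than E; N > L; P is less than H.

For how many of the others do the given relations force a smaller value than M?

5

The elements the relations force below M are K, J, E, P, Q — no chain reaches any other.
That is 5.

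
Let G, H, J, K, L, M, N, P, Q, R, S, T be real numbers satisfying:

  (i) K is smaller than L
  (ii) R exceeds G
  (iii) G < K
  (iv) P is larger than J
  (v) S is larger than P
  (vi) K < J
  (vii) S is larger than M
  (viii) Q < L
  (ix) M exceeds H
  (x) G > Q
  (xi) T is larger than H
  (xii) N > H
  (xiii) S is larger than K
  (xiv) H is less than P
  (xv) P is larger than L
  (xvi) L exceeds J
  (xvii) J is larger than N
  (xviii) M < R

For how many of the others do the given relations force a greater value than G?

6

From G the given relations immediately reach K, R.
From those, J, L, S — 5 in total.
From those, P — 6 in total.
Nothing else is reachable above G; 6 in all.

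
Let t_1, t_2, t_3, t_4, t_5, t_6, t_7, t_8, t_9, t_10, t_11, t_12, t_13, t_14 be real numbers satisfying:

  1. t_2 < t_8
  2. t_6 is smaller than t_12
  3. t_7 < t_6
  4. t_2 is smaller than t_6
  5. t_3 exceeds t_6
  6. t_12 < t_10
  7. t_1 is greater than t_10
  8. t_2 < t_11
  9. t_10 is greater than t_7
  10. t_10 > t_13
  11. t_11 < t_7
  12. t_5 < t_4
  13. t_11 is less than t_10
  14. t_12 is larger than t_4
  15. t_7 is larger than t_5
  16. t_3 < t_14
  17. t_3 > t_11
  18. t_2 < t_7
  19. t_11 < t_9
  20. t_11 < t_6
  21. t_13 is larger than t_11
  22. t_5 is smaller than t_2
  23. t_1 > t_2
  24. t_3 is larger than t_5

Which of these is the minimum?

Chaining upward from t_5: directly above it, t_2, t_4, t_7, t_3; then t_11, t_6, t_8, t_12, t_10, t_14, t_1; then t_9, t_13.
That covers every other element, and nothing is given below t_5, so t_5 is the minimum.

t_5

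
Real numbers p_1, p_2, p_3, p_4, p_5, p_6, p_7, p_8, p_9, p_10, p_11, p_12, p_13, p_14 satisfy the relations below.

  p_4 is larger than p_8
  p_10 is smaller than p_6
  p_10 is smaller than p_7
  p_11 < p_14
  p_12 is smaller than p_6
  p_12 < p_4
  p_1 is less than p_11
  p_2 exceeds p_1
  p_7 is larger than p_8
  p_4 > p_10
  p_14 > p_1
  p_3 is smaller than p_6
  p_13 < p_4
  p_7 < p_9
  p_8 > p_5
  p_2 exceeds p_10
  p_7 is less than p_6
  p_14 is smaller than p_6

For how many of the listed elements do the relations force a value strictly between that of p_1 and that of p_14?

1

Chaining upward from p_1 reaches: p_11, p_6, p_2.
Chaining downward from p_14 reaches: p_11.
Strictly between p_1 and p_14 are those in both lists: p_11 — 1 element.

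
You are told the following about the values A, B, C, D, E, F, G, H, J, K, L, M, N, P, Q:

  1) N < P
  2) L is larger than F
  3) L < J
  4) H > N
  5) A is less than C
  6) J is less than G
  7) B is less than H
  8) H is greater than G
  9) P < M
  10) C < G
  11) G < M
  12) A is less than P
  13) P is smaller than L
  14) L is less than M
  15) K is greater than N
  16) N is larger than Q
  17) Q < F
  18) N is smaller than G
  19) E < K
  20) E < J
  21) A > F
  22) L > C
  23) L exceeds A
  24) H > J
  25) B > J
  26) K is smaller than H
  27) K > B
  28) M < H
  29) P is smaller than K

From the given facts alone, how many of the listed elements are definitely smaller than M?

Directly below M: P, L, G.
One step further: N, F, A, C, J (8 so far).
One step further: Q, E (10 so far).
Nothing else is reachable below M; 10 in all.

10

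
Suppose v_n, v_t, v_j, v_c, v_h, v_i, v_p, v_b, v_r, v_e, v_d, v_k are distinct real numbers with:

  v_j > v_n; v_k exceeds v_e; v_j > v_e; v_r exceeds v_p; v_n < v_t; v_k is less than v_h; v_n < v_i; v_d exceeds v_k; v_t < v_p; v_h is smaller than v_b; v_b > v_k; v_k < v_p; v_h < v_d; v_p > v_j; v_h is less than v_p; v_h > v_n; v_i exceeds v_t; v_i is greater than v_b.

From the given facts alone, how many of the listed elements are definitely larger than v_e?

From v_e the given relations immediately reach v_k, v_j.
From those, v_h, v_b, v_p, v_d — 6 in total.
From those, v_r, v_i — 8 in total.
Nothing else is reachable above v_e; 8 in all.

8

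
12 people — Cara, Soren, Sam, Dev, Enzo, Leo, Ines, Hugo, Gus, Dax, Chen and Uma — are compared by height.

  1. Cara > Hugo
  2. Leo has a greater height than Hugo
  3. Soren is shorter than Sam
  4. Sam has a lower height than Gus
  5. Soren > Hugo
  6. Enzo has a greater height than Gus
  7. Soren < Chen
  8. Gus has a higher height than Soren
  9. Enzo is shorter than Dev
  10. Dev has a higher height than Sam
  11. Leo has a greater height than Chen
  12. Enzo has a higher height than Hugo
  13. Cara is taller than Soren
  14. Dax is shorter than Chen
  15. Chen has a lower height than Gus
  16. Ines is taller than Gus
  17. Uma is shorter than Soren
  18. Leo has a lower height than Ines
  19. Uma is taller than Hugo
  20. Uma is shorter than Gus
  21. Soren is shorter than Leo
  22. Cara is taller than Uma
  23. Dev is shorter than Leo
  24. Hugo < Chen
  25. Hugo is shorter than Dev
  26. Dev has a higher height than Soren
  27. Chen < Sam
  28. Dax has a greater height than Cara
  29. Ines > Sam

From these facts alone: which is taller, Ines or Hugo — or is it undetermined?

Link the given pairs in sequence: Hugo < Uma; Uma < Soren; Soren < Cara; Cara < Dax; Dax < Chen; Chen < Sam; Sam < Gus; Gus < Enzo; Enzo < Dev; Dev < Leo; Leo < Ines.
Chaining these gives Hugo < Uma < Soren < Cara < Dax < Chen < Sam < Gus < Enzo < Dev < Leo < Ines.
So Ines is taller.

Ines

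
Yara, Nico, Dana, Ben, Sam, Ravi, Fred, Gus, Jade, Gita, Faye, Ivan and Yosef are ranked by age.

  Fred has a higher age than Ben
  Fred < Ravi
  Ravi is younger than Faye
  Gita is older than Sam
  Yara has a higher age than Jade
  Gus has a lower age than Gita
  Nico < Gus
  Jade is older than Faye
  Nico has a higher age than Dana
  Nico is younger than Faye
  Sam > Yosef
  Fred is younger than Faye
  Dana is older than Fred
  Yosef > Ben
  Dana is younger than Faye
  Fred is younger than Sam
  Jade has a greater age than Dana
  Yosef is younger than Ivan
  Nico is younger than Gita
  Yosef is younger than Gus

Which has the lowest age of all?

Ben

Chaining upward from Ben: directly above it, Fred, Yosef; then Sam, Ravi, Dana, Gus, Faye, Ivan; then Nico, Jade, Gita; then Yara.
That covers every other element, and nothing is given below Ben, so Ben is the lowest age.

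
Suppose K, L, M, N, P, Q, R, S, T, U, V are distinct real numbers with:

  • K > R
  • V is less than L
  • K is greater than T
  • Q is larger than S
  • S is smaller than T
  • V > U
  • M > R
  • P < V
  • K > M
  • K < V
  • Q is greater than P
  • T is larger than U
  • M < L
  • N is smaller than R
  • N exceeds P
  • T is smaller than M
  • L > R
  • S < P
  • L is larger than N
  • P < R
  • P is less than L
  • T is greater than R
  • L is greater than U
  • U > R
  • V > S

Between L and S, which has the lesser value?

S < P < N < R < U < T < M < K < V < L, by transitivity through P, N, R, U, T, M, K, V.
So S < L; S is the smaller of the two.

S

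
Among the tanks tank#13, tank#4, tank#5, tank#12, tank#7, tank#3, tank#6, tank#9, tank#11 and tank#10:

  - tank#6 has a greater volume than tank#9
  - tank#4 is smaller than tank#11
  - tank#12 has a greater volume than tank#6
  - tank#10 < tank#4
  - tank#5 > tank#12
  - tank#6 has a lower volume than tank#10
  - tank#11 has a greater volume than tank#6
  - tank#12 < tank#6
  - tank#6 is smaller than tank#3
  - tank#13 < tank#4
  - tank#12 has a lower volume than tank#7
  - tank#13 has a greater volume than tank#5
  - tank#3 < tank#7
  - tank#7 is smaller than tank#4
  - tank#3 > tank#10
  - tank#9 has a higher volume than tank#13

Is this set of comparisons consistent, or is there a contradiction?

inconsistent

We have tank#6 < tank#12 stated directly, yet also tank#12 < tank#5 < tank#13 < tank#9 < tank#6 by chaining the others — so tank#12 < tank#6. Contradiction.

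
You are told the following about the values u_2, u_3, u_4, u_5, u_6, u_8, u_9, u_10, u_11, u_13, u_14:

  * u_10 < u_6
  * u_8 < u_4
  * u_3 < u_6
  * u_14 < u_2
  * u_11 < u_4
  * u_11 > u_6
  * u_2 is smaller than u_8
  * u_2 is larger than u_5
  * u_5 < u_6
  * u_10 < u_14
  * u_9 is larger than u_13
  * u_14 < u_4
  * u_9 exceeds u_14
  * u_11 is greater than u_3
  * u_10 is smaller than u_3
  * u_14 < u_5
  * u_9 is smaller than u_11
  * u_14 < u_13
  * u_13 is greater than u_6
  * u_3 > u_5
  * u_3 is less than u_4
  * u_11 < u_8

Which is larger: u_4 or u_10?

u_4

u_10 < u_14 and u_14 < u_5 give u_10 < u_5.
With u_5 < u_3: u_10 < u_14 < u_5 < u_3.
Then u_3 < u_6 extends the chain to u_6.
Then u_6 < u_13 extends the chain to u_13.
Then u_13 < u_9 extends the chain to u_9.
Then u_9 < u_11 extends the chain to u_11.
Then u_11 < u_8 extends the chain to u_8.
Then u_8 < u_4 extends the chain to u_4.
So u_10 < u_4; u_4 is the larger of the two.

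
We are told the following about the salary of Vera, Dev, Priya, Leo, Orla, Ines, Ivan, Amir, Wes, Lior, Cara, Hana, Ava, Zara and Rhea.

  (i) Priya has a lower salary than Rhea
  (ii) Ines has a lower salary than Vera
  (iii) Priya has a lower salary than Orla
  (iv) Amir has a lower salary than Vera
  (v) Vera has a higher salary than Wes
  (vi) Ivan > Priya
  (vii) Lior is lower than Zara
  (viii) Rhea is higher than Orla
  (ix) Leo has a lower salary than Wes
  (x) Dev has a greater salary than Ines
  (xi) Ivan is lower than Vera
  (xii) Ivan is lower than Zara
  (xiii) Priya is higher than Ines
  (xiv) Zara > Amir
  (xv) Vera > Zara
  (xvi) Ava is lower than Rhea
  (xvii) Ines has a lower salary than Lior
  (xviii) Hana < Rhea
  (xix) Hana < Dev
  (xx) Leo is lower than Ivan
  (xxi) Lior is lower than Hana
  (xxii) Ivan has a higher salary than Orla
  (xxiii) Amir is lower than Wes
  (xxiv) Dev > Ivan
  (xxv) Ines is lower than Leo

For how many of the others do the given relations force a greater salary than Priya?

6

Directly above Priya: Orla, Ivan, Rhea.
One step further: Zara, Dev, Vera (6 so far).
Nothing else is reachable above Priya; 6 in all.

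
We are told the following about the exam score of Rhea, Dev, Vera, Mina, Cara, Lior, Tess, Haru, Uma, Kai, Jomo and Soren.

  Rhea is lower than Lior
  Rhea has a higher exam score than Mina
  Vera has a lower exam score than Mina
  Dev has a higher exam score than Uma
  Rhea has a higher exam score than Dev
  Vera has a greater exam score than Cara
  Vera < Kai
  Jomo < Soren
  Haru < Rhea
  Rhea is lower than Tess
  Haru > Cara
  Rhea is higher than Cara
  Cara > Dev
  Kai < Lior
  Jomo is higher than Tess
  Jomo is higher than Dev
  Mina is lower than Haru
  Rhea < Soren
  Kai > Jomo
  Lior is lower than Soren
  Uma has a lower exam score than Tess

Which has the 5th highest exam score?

Chaining the given pairs: Uma < Dev < Cara < Vera < Mina < Haru < Rhea < Tess < Jomo < Kai < Lior < Soren.
The 5th largest is Tess.

Tess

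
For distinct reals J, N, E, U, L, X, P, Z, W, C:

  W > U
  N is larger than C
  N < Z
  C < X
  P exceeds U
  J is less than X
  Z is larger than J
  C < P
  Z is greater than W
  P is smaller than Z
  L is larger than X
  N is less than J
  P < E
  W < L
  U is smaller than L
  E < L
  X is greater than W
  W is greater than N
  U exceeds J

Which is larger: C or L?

C < N < J < U < W < L, by transitivity through N, J, U, W.
So C < L; L is the larger of the two.

L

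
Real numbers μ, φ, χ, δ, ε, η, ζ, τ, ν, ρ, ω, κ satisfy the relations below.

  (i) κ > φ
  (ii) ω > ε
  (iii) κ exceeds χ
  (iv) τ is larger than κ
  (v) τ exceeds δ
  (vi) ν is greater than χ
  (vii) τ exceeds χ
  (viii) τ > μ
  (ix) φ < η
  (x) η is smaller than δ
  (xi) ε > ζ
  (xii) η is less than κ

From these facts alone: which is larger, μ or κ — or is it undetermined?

Following every chain through κ: above κ we get τ; below κ we get χ, φ, η.
μ is not reached, and no chain runs the other way from μ to κ.
So the given relations leave the order of κ and μ undetermined.

undetermined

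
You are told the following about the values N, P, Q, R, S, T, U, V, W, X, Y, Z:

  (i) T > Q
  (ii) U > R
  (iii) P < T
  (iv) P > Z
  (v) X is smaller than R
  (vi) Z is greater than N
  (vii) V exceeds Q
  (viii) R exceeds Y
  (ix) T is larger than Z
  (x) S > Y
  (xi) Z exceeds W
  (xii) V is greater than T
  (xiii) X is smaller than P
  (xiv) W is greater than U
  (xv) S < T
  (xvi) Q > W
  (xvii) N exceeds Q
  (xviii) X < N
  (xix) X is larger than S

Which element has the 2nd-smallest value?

The consecutive relations fix a unique order: Y < S < X < R < U < W < Q < N < Z < P < T < V.
Counting 2 from the smallest end gives S.

S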